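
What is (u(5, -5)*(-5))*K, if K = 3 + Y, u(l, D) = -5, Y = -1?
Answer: 50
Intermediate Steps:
K = 2 (K = 3 - 1 = 2)
(u(5, -5)*(-5))*K = -5*(-5)*2 = 25*2 = 50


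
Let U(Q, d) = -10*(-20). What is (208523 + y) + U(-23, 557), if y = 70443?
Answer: 279166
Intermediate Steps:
U(Q, d) = 200
(208523 + y) + U(-23, 557) = (208523 + 70443) + 200 = 278966 + 200 = 279166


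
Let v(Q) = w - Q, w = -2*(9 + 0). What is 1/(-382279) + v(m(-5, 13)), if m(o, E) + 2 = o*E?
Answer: 18731670/382279 ≈ 49.000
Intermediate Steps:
w = -18 (w = -2*9 = -18)
m(o, E) = -2 + E*o (m(o, E) = -2 + o*E = -2 + E*o)
v(Q) = -18 - Q
1/(-382279) + v(m(-5, 13)) = 1/(-382279) + (-18 - (-2 + 13*(-5))) = -1/382279 + (-18 - (-2 - 65)) = -1/382279 + (-18 - 1*(-67)) = -1/382279 + (-18 + 67) = -1/382279 + 49 = 18731670/382279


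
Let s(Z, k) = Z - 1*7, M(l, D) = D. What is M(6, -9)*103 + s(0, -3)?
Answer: -934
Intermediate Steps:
s(Z, k) = -7 + Z (s(Z, k) = Z - 7 = -7 + Z)
M(6, -9)*103 + s(0, -3) = -9*103 + (-7 + 0) = -927 - 7 = -934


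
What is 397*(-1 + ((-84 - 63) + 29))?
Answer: -47243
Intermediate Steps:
397*(-1 + ((-84 - 63) + 29)) = 397*(-1 + (-147 + 29)) = 397*(-1 - 118) = 397*(-119) = -47243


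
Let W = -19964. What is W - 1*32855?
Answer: -52819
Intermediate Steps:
W - 1*32855 = -19964 - 1*32855 = -19964 - 32855 = -52819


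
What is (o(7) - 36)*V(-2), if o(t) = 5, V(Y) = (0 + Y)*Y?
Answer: -124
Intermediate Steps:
V(Y) = Y² (V(Y) = Y*Y = Y²)
(o(7) - 36)*V(-2) = (5 - 36)*(-2)² = -31*4 = -124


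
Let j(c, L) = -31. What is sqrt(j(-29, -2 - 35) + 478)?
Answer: sqrt(447) ≈ 21.142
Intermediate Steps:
sqrt(j(-29, -2 - 35) + 478) = sqrt(-31 + 478) = sqrt(447)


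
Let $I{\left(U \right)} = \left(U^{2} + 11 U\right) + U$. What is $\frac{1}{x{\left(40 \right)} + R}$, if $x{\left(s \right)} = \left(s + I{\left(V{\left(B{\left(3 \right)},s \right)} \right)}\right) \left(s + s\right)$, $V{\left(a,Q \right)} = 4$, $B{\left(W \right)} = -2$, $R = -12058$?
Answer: $- \frac{1}{3738} \approx -0.00026752$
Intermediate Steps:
$I{\left(U \right)} = U^{2} + 12 U$
$x{\left(s \right)} = 2 s \left(64 + s\right)$ ($x{\left(s \right)} = \left(s + 4 \left(12 + 4\right)\right) \left(s + s\right) = \left(s + 4 \cdot 16\right) 2 s = \left(s + 64\right) 2 s = \left(64 + s\right) 2 s = 2 s \left(64 + s\right)$)
$\frac{1}{x{\left(40 \right)} + R} = \frac{1}{2 \cdot 40 \left(64 + 40\right) - 12058} = \frac{1}{2 \cdot 40 \cdot 104 - 12058} = \frac{1}{8320 - 12058} = \frac{1}{-3738} = - \frac{1}{3738}$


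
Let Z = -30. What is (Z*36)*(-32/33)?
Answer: 11520/11 ≈ 1047.3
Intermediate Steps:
(Z*36)*(-32/33) = (-30*36)*(-32/33) = -(-34560)/33 = -1080*(-32/33) = 11520/11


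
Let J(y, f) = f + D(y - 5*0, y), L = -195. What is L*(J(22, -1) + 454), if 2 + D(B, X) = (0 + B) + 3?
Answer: -92820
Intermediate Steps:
D(B, X) = 1 + B (D(B, X) = -2 + ((0 + B) + 3) = -2 + (B + 3) = -2 + (3 + B) = 1 + B)
J(y, f) = 1 + f + y (J(y, f) = f + (1 + (y - 5*0)) = f + (1 + (y + 0)) = f + (1 + y) = 1 + f + y)
L*(J(22, -1) + 454) = -195*((1 - 1 + 22) + 454) = -195*(22 + 454) = -195*476 = -92820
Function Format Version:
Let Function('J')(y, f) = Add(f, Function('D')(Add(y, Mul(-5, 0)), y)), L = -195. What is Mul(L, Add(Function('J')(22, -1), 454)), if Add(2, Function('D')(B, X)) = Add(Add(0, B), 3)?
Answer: -92820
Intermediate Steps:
Function('D')(B, X) = Add(1, B) (Function('D')(B, X) = Add(-2, Add(Add(0, B), 3)) = Add(-2, Add(B, 3)) = Add(-2, Add(3, B)) = Add(1, B))
Function('J')(y, f) = Add(1, f, y) (Function('J')(y, f) = Add(f, Add(1, Add(y, Mul(-5, 0)))) = Add(f, Add(1, Add(y, 0))) = Add(f, Add(1, y)) = Add(1, f, y))
Mul(L, Add(Function('J')(22, -1), 454)) = Mul(-195, Add(Add(1, -1, 22), 454)) = Mul(-195, Add(22, 454)) = Mul(-195, 476) = -92820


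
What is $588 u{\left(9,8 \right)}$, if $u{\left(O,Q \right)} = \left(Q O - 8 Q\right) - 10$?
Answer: $-1176$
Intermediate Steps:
$u{\left(O,Q \right)} = -10 - 8 Q + O Q$ ($u{\left(O,Q \right)} = \left(O Q - 8 Q\right) - 10 = \left(- 8 Q + O Q\right) - 10 = -10 - 8 Q + O Q$)
$588 u{\left(9,8 \right)} = 588 \left(-10 - 64 + 9 \cdot 8\right) = 588 \left(-10 - 64 + 72\right) = 588 \left(-2\right) = -1176$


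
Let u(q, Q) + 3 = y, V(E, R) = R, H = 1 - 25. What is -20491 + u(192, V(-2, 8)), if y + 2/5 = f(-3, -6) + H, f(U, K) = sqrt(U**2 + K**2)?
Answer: -102592/5 + 3*sqrt(5) ≈ -20512.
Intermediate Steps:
H = -24
f(U, K) = sqrt(K**2 + U**2)
y = -122/5 + 3*sqrt(5) (y = -2/5 + (sqrt((-6)**2 + (-3)**2) - 24) = -2/5 + (sqrt(36 + 9) - 24) = -2/5 + (sqrt(45) - 24) = -2/5 + (3*sqrt(5) - 24) = -2/5 + (-24 + 3*sqrt(5)) = -122/5 + 3*sqrt(5) ≈ -17.692)
u(q, Q) = -137/5 + 3*sqrt(5) (u(q, Q) = -3 + (-122/5 + 3*sqrt(5)) = -137/5 + 3*sqrt(5))
-20491 + u(192, V(-2, 8)) = -20491 + (-137/5 + 3*sqrt(5)) = -102592/5 + 3*sqrt(5)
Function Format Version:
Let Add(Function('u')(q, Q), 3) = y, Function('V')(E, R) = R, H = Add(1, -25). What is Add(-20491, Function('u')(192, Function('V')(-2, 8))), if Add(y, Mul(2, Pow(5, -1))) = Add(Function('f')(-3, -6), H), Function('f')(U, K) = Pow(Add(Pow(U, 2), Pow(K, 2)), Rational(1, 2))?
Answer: Add(Rational(-102592, 5), Mul(3, Pow(5, Rational(1, 2)))) ≈ -20512.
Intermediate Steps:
H = -24
Function('f')(U, K) = Pow(Add(Pow(K, 2), Pow(U, 2)), Rational(1, 2))
y = Add(Rational(-122, 5), Mul(3, Pow(5, Rational(1, 2)))) (y = Add(Rational(-2, 5), Add(Pow(Add(Pow(-6, 2), Pow(-3, 2)), Rational(1, 2)), -24)) = Add(Rational(-2, 5), Add(Pow(Add(36, 9), Rational(1, 2)), -24)) = Add(Rational(-2, 5), Add(Pow(45, Rational(1, 2)), -24)) = Add(Rational(-2, 5), Add(Mul(3, Pow(5, Rational(1, 2))), -24)) = Add(Rational(-2, 5), Add(-24, Mul(3, Pow(5, Rational(1, 2))))) = Add(Rational(-122, 5), Mul(3, Pow(5, Rational(1, 2)))) ≈ -17.692)
Function('u')(q, Q) = Add(Rational(-137, 5), Mul(3, Pow(5, Rational(1, 2)))) (Function('u')(q, Q) = Add(-3, Add(Rational(-122, 5), Mul(3, Pow(5, Rational(1, 2))))) = Add(Rational(-137, 5), Mul(3, Pow(5, Rational(1, 2)))))
Add(-20491, Function('u')(192, Function('V')(-2, 8))) = Add(-20491, Add(Rational(-137, 5), Mul(3, Pow(5, Rational(1, 2))))) = Add(Rational(-102592, 5), Mul(3, Pow(5, Rational(1, 2))))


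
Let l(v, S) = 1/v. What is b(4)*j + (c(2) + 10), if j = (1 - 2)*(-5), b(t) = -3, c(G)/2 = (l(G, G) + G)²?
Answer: 15/2 ≈ 7.5000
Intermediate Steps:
c(G) = 2*(G + 1/G)² (c(G) = 2*(1/G + G)² = 2*(G + 1/G)²)
j = 5 (j = -1*(-5) = 5)
b(4)*j + (c(2) + 10) = -3*5 + (2*(1 + 2²)²/2² + 10) = -15 + (2*(¼)*(1 + 4)² + 10) = -15 + (2*(¼)*5² + 10) = -15 + (2*(¼)*25 + 10) = -15 + (25/2 + 10) = -15 + 45/2 = 15/2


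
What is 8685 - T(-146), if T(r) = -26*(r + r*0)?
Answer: 4889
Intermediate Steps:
T(r) = -26*r (T(r) = -26*(r + 0) = -26*r)
8685 - T(-146) = 8685 - (-26)*(-146) = 8685 - 1*3796 = 8685 - 3796 = 4889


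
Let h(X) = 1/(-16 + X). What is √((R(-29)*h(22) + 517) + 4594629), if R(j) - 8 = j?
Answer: √18380570/2 ≈ 2143.6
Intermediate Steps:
R(j) = 8 + j
√((R(-29)*h(22) + 517) + 4594629) = √(((8 - 29)/(-16 + 22) + 517) + 4594629) = √((-21/6 + 517) + 4594629) = √((-21*⅙ + 517) + 4594629) = √((-7/2 + 517) + 4594629) = √(1027/2 + 4594629) = √(9190285/2) = √18380570/2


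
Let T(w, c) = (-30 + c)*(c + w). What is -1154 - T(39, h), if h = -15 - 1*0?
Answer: -74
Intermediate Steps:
h = -15 (h = -15 + 0 = -15)
-1154 - T(39, h) = -1154 - ((-15)² - 30*(-15) - 30*39 - 15*39) = -1154 - (225 + 450 - 1170 - 585) = -1154 - 1*(-1080) = -1154 + 1080 = -74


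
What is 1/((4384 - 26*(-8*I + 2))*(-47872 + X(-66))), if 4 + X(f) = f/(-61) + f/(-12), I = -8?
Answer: -61/7790652046 ≈ -7.8299e-9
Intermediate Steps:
X(f) = -4 - 73*f/732 (X(f) = -4 + (f/(-61) + f/(-12)) = -4 + (f*(-1/61) + f*(-1/12)) = -4 + (-f/61 - f/12) = -4 - 73*f/732)
1/((4384 - 26*(-8*I + 2))*(-47872 + X(-66))) = 1/((4384 - 26*(-8*(-8) + 2))*(-47872 + (-4 - 73/732*(-66)))) = 1/((4384 - 26*(64 + 2))*(-47872 + (-4 + 803/122))) = 1/((4384 - 26*66)*(-47872 + 315/122)) = 1/((4384 - 1716)*(-5840069/122)) = -122/5840069/2668 = (1/2668)*(-122/5840069) = -61/7790652046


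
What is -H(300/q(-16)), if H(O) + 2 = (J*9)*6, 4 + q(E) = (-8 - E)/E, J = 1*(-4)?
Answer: 218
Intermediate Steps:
J = -4
q(E) = -4 + (-8 - E)/E
H(O) = -218 (H(O) = -2 - 4*9*6 = -2 - 36*6 = -2 - 216 = -218)
-H(300/q(-16)) = -1*(-218) = 218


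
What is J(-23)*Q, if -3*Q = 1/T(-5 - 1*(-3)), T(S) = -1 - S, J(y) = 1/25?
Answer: -1/75 ≈ -0.013333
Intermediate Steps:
J(y) = 1/25
Q = -⅓ (Q = -1/(3*(-1 - (-5 - 1*(-3)))) = -1/(3*(-1 - (-5 + 3))) = -1/(3*(-1 - 1*(-2))) = -1/(3*(-1 + 2)) = -⅓/1 = -⅓*1 = -⅓ ≈ -0.33333)
J(-23)*Q = (1/25)*(-⅓) = -1/75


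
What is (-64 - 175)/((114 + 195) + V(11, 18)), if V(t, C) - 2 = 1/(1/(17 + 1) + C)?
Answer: -77675/101093 ≈ -0.76835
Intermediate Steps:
V(t, C) = 2 + 1/(1/18 + C) (V(t, C) = 2 + 1/(1/(17 + 1) + C) = 2 + 1/(1/18 + C))
(-64 - 175)/((114 + 195) + V(11, 18)) = (-64 - 175)/((114 + 195) + 4*(5 + 9*18)/(1 + 18*18)) = -239/(309 + 4*(5 + 162)/(1 + 324)) = -239/(309 + 4*167/325) = -239/(309 + 4*(1/325)*167) = -239/(309 + 668/325) = -239/101093/325 = -239*325/101093 = -77675/101093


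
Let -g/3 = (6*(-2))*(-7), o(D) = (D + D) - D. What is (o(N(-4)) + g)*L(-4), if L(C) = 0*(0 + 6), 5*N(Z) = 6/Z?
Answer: 0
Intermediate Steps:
N(Z) = 6/(5*Z) (N(Z) = (6/Z)/5 = 6/(5*Z))
o(D) = D (o(D) = 2*D - D = D)
L(C) = 0 (L(C) = 0*6 = 0)
g = -252 (g = -3*6*(-2)*(-7) = -(-36)*(-7) = -3*84 = -252)
(o(N(-4)) + g)*L(-4) = ((6/5)/(-4) - 252)*0 = ((6/5)*(-1/4) - 252)*0 = (-3/10 - 252)*0 = -2523/10*0 = 0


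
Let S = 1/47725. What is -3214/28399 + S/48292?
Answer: -7407420511401/65452189144300 ≈ -0.11317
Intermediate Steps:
S = 1/47725 ≈ 2.0953e-5
-3214/28399 + S/48292 = -3214/28399 + (1/47725)/48292 = -3214*1/28399 + (1/47725)*(1/48292) = -3214/28399 + 1/2304735700 = -7407420511401/65452189144300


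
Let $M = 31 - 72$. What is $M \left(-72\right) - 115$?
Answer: $2837$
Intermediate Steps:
$M = -41$
$M \left(-72\right) - 115 = \left(-41\right) \left(-72\right) - 115 = 2952 - 115 = 2837$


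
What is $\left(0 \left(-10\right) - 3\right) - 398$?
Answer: $-401$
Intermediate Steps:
$\left(0 \left(-10\right) - 3\right) - 398 = \left(0 - 3\right) - 398 = -3 - 398 = -401$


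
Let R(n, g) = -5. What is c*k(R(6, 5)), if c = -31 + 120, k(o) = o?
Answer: -445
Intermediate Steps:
c = 89
c*k(R(6, 5)) = 89*(-5) = -445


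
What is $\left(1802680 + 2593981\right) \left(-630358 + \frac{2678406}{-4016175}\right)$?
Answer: $- \frac{3710240682958490672}{1338725} \approx -2.7715 \cdot 10^{12}$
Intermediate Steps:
$\left(1802680 + 2593981\right) \left(-630358 + \frac{2678406}{-4016175}\right) = 4396661 \left(-630358 + 2678406 \left(- \frac{1}{4016175}\right)\right) = 4396661 \left(-630358 - \frac{892802}{1338725}\right) = 4396661 \left(- \frac{843876906352}{1338725}\right) = - \frac{3710240682958490672}{1338725}$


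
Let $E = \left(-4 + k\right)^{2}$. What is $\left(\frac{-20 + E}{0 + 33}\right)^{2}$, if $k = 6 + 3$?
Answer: $\frac{25}{1089} \approx 0.022957$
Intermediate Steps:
$k = 9$
$E = 25$ ($E = \left(-4 + 9\right)^{2} = 5^{2} = 25$)
$\left(\frac{-20 + E}{0 + 33}\right)^{2} = \left(\frac{-20 + 25}{0 + 33}\right)^{2} = \left(\frac{5}{33}\right)^{2} = \frac{25}{1089}$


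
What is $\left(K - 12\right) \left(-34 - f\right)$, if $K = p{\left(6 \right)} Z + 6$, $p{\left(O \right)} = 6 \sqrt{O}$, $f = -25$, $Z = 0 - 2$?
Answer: $54 + 108 \sqrt{6} \approx 318.54$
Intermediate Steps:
$Z = -2$
$K = 6 - 12 \sqrt{6}$ ($K = 6 \sqrt{6} \left(-2\right) + 6 = - 12 \sqrt{6} + 6 = 6 - 12 \sqrt{6} \approx -23.394$)
$\left(K - 12\right) \left(-34 - f\right) = \left(\left(6 - 12 \sqrt{6}\right) - 12\right) \left(-34 - -25\right) = \left(-6 - 12 \sqrt{6}\right) \left(-34 + 25\right) = \left(-6 - 12 \sqrt{6}\right) \left(-9\right) = 54 + 108 \sqrt{6}$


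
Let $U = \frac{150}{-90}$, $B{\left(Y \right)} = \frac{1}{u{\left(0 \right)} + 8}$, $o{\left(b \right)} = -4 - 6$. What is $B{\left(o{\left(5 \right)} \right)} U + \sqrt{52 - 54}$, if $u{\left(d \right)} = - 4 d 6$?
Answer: $- \frac{5}{24} + i \sqrt{2} \approx -0.20833 + 1.4142 i$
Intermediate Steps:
$u{\left(d \right)} = - 24 d$
$o{\left(b \right)} = -10$ ($o{\left(b \right)} = -4 - 6 = -10$)
$B{\left(Y \right)} = \frac{1}{8}$ ($B{\left(Y \right)} = \frac{1}{\left(-24\right) 0 + 8} = \frac{1}{0 + 8} = \frac{1}{8}$)
$U = - \frac{5}{3}$ ($U = 150 \left(- \frac{1}{90}\right) = - \frac{5}{3} \approx -1.6667$)
$B{\left(o{\left(5 \right)} \right)} U + \sqrt{52 - 54} = \frac{1}{8} \left(- \frac{5}{3}\right) + \sqrt{52 - 54} = - \frac{5}{24} + \sqrt{-2} = - \frac{5}{24} + i \sqrt{2}$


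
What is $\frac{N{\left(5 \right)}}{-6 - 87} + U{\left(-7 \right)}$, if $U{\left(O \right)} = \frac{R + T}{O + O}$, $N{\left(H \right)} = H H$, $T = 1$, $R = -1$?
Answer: $- \frac{25}{93} \approx -0.26882$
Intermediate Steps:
$N{\left(H \right)} = H^{2}$
$U{\left(O \right)} = 0$ ($U{\left(O \right)} = \frac{-1 + 1}{O + O} = \frac{0}{2 O} = 0 \frac{1}{2 O} = 0$)
$\frac{N{\left(5 \right)}}{-6 - 87} + U{\left(-7 \right)} = \frac{5^{2}}{-6 - 87} + 0 = \frac{1}{-93} \cdot 25 + 0 = \left(- \frac{1}{93}\right) 25 + 0 = - \frac{25}{93} + 0 = - \frac{25}{93}$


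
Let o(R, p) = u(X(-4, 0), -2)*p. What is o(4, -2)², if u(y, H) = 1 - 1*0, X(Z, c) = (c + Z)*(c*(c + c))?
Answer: 4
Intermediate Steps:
X(Z, c) = 2*c²*(Z + c) (X(Z, c) = (Z + c)*(c*(2*c)) = (Z + c)*(2*c²) = 2*c²*(Z + c))
u(y, H) = 1 (u(y, H) = 1 + 0 = 1)
o(R, p) = p (o(R, p) = 1*p = p)
o(4, -2)² = (-2)² = 4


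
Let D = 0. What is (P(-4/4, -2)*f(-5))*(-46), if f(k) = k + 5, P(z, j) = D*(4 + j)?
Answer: 0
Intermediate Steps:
P(z, j) = 0 (P(z, j) = 0*(4 + j) = 0)
f(k) = 5 + k
(P(-4/4, -2)*f(-5))*(-46) = (0*(5 - 5))*(-46) = (0*0)*(-46) = 0*(-46) = 0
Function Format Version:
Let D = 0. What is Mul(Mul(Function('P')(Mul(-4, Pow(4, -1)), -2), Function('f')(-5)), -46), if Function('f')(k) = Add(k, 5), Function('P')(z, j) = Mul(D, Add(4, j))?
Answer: 0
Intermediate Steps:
Function('P')(z, j) = 0 (Function('P')(z, j) = Mul(0, Add(4, j)) = 0)
Function('f')(k) = Add(5, k)
Mul(Mul(Function('P')(Mul(-4, Pow(4, -1)), -2), Function('f')(-5)), -46) = Mul(Mul(0, Add(5, -5)), -46) = Mul(Mul(0, 0), -46) = Mul(0, -46) = 0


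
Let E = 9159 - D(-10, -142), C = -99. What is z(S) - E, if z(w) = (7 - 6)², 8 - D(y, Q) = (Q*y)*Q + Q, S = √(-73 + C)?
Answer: 192632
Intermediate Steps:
S = 2*I*√43 (S = √(-73 - 99) = √(-172) = 2*I*√43 ≈ 13.115*I)
D(y, Q) = 8 - Q - y*Q² (D(y, Q) = 8 - ((Q*y)*Q + Q) = 8 - (y*Q² + Q) = 8 - (Q + y*Q²) = 8 + (-Q - y*Q²) = 8 - Q - y*Q²)
z(w) = 1 (z(w) = 1² = 1)
E = -192631 (E = 9159 - (8 - 1*(-142) - 1*(-10)*(-142)²) = 9159 - (8 + 142 - 1*(-10)*20164) = 9159 - (8 + 142 + 201640) = 9159 - 1*201790 = 9159 - 201790 = -192631)
z(S) - E = 1 - 1*(-192631) = 1 + 192631 = 192632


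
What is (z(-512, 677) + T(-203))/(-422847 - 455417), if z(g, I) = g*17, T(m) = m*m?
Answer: -32505/878264 ≈ -0.037010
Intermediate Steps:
T(m) = m**2
z(g, I) = 17*g
(z(-512, 677) + T(-203))/(-422847 - 455417) = (17*(-512) + (-203)**2)/(-422847 - 455417) = (-8704 + 41209)/(-878264) = 32505*(-1/878264) = -32505/878264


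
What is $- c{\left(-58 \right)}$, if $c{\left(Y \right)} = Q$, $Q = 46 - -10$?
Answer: $-56$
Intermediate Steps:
$Q = 56$ ($Q = 46 + 10 = 56$)
$c{\left(Y \right)} = 56$
$- c{\left(-58 \right)} = \left(-1\right) 56 = -56$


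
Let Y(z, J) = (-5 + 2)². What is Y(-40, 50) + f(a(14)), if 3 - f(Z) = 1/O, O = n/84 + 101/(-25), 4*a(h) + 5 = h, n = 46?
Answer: 45054/3667 ≈ 12.286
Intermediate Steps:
a(h) = -5/4 + h/4
O = -3667/1050 (O = 46/84 + 101/(-25) = 46*(1/84) + 101*(-1/25) = 23/42 - 101/25 = -3667/1050 ≈ -3.4924)
Y(z, J) = 9 (Y(z, J) = (-3)² = 9)
f(Z) = 12051/3667 (f(Z) = 3 - 1/(-3667/1050) = 3 - 1*(-1050/3667) = 3 + 1050/3667 = 12051/3667)
Y(-40, 50) + f(a(14)) = 9 + 12051/3667 = 45054/3667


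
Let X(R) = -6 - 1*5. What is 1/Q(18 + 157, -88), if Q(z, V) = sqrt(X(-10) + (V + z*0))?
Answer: -I*sqrt(11)/33 ≈ -0.1005*I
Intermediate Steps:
X(R) = -11 (X(R) = -6 - 5 = -11)
Q(z, V) = sqrt(-11 + V) (Q(z, V) = sqrt(-11 + (V + z*0)) = sqrt(-11 + (V + 0)) = sqrt(-11 + V))
1/Q(18 + 157, -88) = 1/(sqrt(-11 - 88)) = 1/(sqrt(-99)) = 1/(3*I*sqrt(11)) = -I*sqrt(11)/33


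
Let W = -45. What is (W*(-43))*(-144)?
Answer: -278640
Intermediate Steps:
(W*(-43))*(-144) = -45*(-43)*(-144) = 1935*(-144) = -278640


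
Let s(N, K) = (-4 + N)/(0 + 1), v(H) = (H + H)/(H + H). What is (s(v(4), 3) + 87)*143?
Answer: 12012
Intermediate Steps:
v(H) = 1 (v(H) = (2*H)/((2*H)) = (2*H)*(1/(2*H)) = 1)
s(N, K) = -4 + N (s(N, K) = (-4 + N)/1 = (-4 + N)*1 = -4 + N)
(s(v(4), 3) + 87)*143 = ((-4 + 1) + 87)*143 = (-3 + 87)*143 = 84*143 = 12012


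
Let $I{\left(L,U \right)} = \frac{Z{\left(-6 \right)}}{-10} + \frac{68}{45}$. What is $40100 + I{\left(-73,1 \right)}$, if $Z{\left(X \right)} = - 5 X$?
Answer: $\frac{1804433}{45} \approx 40099.0$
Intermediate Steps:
$I{\left(L,U \right)} = - \frac{67}{45}$ ($I{\left(L,U \right)} = \frac{\left(-5\right) \left(-6\right)}{-10} + \frac{68}{45} = 30 \left(- \frac{1}{10}\right) + 68 \cdot \frac{1}{45} = -3 + \frac{68}{45} = - \frac{67}{45}$)
$40100 + I{\left(-73,1 \right)} = 40100 - \frac{67}{45} = \frac{1804433}{45}$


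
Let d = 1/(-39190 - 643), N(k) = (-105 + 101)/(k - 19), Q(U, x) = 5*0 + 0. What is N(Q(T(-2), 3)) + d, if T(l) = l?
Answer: 159313/756827 ≈ 0.21050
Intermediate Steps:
Q(U, x) = 0 (Q(U, x) = 0 + 0 = 0)
N(k) = -4/(-19 + k)
d = -1/39833 (d = 1/(-39833) = -1/39833 ≈ -2.5105e-5)
N(Q(T(-2), 3)) + d = -4/(-19 + 0) - 1/39833 = -4/(-19) - 1/39833 = -4*(-1/19) - 1/39833 = 4/19 - 1/39833 = 159313/756827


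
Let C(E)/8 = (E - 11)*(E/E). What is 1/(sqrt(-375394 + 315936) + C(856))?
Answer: 3380/22878529 - I*sqrt(59458)/45757058 ≈ 0.00014774 - 5.329e-6*I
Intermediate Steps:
C(E) = -88 + 8*E (C(E) = 8*((E - 11)*(E/E)) = 8*((-11 + E)*1) = 8*(-11 + E) = -88 + 8*E)
1/(sqrt(-375394 + 315936) + C(856)) = 1/(sqrt(-375394 + 315936) + (-88 + 8*856)) = 1/(sqrt(-59458) + (-88 + 6848)) = 1/(I*sqrt(59458) + 6760) = 1/(6760 + I*sqrt(59458))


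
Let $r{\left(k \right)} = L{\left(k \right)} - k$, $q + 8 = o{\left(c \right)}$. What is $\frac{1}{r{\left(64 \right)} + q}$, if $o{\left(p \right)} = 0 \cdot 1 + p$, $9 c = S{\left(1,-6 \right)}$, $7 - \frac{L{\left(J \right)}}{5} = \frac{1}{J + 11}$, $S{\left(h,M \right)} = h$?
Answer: $- \frac{45}{1663} \approx -0.02706$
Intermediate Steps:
$L{\left(J \right)} = 35 - \frac{5}{11 + J}$ ($L{\left(J \right)} = 35 - \frac{5}{J + 11} = 35 - \frac{5}{11 + J}$)
$c = \frac{1}{9}$ ($c = \frac{1}{9} \cdot 1 = \frac{1}{9} \approx 0.11111$)
$o{\left(p \right)} = p$ ($o{\left(p \right)} = 0 + p = p$)
$q = - \frac{71}{9}$ ($q = -8 + \frac{1}{9} = - \frac{71}{9} \approx -7.8889$)
$r{\left(k \right)} = - k + \frac{5 \left(76 + 7 k\right)}{11 + k}$ ($r{\left(k \right)} = \frac{5 \left(76 + 7 k\right)}{11 + k} - k = - k + \frac{5 \left(76 + 7 k\right)}{11 + k}$)
$\frac{1}{r{\left(64 \right)} + q} = \frac{1}{\frac{380 - 64^{2} + 24 \cdot 64}{11 + 64} - \frac{71}{9}} = \frac{1}{\frac{380 - 4096 + 1536}{75} - \frac{71}{9}} = \frac{1}{\frac{1}{75} \left(-2180\right) - \frac{71}{9}} = \frac{1}{- \frac{436}{15} - \frac{71}{9}} = \frac{1}{- \frac{1663}{45}} = - \frac{45}{1663}$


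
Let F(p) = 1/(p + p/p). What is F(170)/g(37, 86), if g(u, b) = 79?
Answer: 1/13509 ≈ 7.4025e-5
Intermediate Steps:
F(p) = 1/(1 + p) (F(p) = 1/(p + 1) = 1/(1 + p))
F(170)/g(37, 86) = 1/((1 + 170)*79) = (1/79)/171 = (1/171)*(1/79) = 1/13509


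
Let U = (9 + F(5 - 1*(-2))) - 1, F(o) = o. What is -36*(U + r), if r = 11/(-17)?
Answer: -8784/17 ≈ -516.71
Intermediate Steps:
r = -11/17 (r = 11*(-1/17) = -11/17 ≈ -0.64706)
U = 15 (U = (9 + (5 - 1*(-2))) - 1 = (9 + (5 + 2)) - 1 = (9 + 7) - 1 = 16 - 1 = 15)
-36*(U + r) = -36*(15 - 11/17) = -36*244/17 = -8784/17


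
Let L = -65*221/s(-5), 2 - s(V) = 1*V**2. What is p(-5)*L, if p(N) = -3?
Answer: -43095/23 ≈ -1873.7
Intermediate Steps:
s(V) = 2 - V**2
L = 14365/23 (L = -65*221/(2 - 1*(-5)**2) = -65*221/(2 - 1*25) = -65*221/(2 - 25) = -65/((-23*1/221)) = -65/(-23/221) = -65*(-221/23) = 14365/23 ≈ 624.57)
p(-5)*L = -3*14365/23 = -43095/23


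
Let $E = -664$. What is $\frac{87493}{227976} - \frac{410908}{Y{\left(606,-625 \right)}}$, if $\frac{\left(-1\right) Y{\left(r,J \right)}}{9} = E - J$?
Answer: $- \frac{4459354865}{3810456} \approx -1170.3$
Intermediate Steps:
$Y{\left(r,J \right)} = 5976 + 9 J$ ($Y{\left(r,J \right)} = - 9 \left(-664 - J\right) = 5976 + 9 J$)
$\frac{87493}{227976} - \frac{410908}{Y{\left(606,-625 \right)}} = \frac{87493}{227976} - \frac{410908}{5976 + 9 \left(-625\right)} = 87493 \cdot \frac{1}{227976} - \frac{410908}{5976 - 5625} = \frac{12499}{32568} - \frac{410908}{351} = - \frac{4459354865}{3810456}$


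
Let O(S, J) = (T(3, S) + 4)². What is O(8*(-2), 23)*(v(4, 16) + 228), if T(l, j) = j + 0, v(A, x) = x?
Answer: 35136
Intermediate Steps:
T(l, j) = j
O(S, J) = (4 + S)² (O(S, J) = (S + 4)² = (4 + S)²)
O(8*(-2), 23)*(v(4, 16) + 228) = (4 + 8*(-2))²*(16 + 228) = (4 - 16)²*244 = (-12)²*244 = 144*244 = 35136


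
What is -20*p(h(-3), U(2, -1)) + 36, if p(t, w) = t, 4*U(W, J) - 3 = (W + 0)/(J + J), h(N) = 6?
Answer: -84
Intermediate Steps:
U(W, J) = ¾ + W/(8*J) (U(W, J) = ¾ + ((W + 0)/(J + J))/4 = ¾ + (W/((2*J)))/4 = ¾ + (W*(1/(2*J)))/4 = ¾ + (W/(2*J))/4 = ¾ + W/(8*J))
-20*p(h(-3), U(2, -1)) + 36 = -20*6 + 36 = -120 + 36 = -84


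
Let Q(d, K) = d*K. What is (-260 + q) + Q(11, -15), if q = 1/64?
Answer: -27199/64 ≈ -424.98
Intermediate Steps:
Q(d, K) = K*d
q = 1/64 ≈ 0.015625
(-260 + q) + Q(11, -15) = (-260 + 1/64) - 15*11 = -16639/64 - 165 = -27199/64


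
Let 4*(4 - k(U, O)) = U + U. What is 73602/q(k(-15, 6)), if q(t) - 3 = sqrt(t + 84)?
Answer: -441612/173 + 73602*sqrt(382)/173 ≈ 5762.6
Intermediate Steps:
k(U, O) = 4 - U/2 (k(U, O) = 4 - (U + U)/4 = 4 - U/2)
q(t) = 3 + sqrt(84 + t) (q(t) = 3 + sqrt(t + 84) = 3 + sqrt(84 + t))
73602/q(k(-15, 6)) = 73602/(3 + sqrt(84 + (4 - 1/2*(-15)))) = 73602/(3 + sqrt(84 + (4 + 15/2))) = 73602/(3 + sqrt(84 + 23/2)) = 73602/(3 + sqrt(191/2)) = 73602/(3 + sqrt(382)/2)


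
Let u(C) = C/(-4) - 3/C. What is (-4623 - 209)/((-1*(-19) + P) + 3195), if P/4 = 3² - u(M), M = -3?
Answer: -4832/3243 ≈ -1.4900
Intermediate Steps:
u(C) = -3/C - C/4 (u(C) = C*(-¼) - 3/C = -C/4 - 3/C = -3/C - C/4)
P = 29 (P = 4*(3² - (-3/(-3) - ¼*(-3))) = 4*(9 - (-3*(-⅓) + ¾)) = 4*(9 - (1 + ¾)) = 4*(9 - 1*7/4) = 4*(9 - 7/4) = 4*(29/4) = 29)
(-4623 - 209)/((-1*(-19) + P) + 3195) = (-4623 - 209)/((-1*(-19) + 29) + 3195) = -4832/((19 + 29) + 3195) = -4832/(48 + 3195) = -4832/3243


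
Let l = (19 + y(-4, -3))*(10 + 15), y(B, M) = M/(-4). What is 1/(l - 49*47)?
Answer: -4/7237 ≈ -0.00055271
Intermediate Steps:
y(B, M) = -M/4 (y(B, M) = M*(-¼) = -M/4)
l = 1975/4 (l = (19 - ¼*(-3))*(10 + 15) = (19 + ¾)*25 = (79/4)*25 = 1975/4 ≈ 493.75)
1/(l - 49*47) = 1/(1975/4 - 49*47) = 1/(1975/4 - 2303) = 1/(-7237/4) = -4/7237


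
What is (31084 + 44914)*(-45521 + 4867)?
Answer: -3089622692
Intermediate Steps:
(31084 + 44914)*(-45521 + 4867) = 75998*(-40654) = -3089622692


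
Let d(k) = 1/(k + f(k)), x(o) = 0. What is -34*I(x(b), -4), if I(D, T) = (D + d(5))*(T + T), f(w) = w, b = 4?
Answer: 136/5 ≈ 27.200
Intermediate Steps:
d(k) = 1/(2*k) (d(k) = 1/(k + k) = 1/(2*k))
I(D, T) = 2*T*(1/10 + D) (I(D, T) = (D + (1/2)/5)*(T + T) = (D + (1/2)*(1/5))*(2*T) = (D + 1/10)*(2*T) = (1/10 + D)*(2*T) = 2*T*(1/10 + D))
-34*I(x(b), -4) = -34*(-4)*(1 + 10*0)/5 = -34*(-4)*(1 + 0)/5 = -34*(-4)/5 = -34*(-4/5) = 136/5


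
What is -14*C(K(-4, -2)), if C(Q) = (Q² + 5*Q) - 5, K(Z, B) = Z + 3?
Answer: 126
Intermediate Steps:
K(Z, B) = 3 + Z
C(Q) = -5 + Q² + 5*Q
-14*C(K(-4, -2)) = -14*(-5 + (3 - 4)² + 5*(3 - 4)) = -14*(-5 + (-1)² + 5*(-1)) = -14*(-5 + 1 - 5) = -14*(-9) = 126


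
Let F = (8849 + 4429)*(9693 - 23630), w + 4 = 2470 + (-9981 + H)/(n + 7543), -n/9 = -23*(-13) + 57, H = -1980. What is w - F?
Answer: 802966441767/4339 ≈ 1.8506e+8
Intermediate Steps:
n = -3204 (n = -9*(-23*(-13) + 57) = -9*(299 + 57) = -9*356 = -3204)
w = 10688013/4339 (w = -4 + (2470 + (-9981 - 1980)/(-3204 + 7543)) = -4 + (2470 - 11961/4339) = -4 + 10705369/4339 = 10688013/4339 ≈ 2463.2)
F = -185055486 (F = 13278*(-13937) = -185055486)
w - F = 10688013/4339 - 1*(-185055486) = 10688013/4339 + 185055486 = 802966441767/4339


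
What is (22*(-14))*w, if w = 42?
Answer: -12936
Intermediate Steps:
(22*(-14))*w = (22*(-14))*42 = -308*42 = -12936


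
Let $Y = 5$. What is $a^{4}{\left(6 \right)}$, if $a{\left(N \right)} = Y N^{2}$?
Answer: $1049760000$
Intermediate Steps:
$a{\left(N \right)} = 5 N^{2}$
$a^{4}{\left(6 \right)} = \left(5 \cdot 6^{2}\right)^{4} = \left(5 \cdot 36\right)^{4} = 180^{4} = 1049760000$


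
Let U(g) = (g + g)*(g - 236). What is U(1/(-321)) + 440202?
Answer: 45359005796/103041 ≈ 4.4020e+5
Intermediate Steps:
U(g) = 2*g*(-236 + g) (U(g) = (2*g)*(-236 + g) = 2*g*(-236 + g))
U(1/(-321)) + 440202 = 2*(-236 + 1/(-321))/(-321) + 440202 = 2*(-1/321)*(-236 - 1/321) + 440202 = 2*(-1/321)*(-75757/321) + 440202 = 151514/103041 + 440202 = 45359005796/103041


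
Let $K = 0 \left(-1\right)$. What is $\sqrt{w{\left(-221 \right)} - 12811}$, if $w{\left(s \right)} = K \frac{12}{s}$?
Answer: $i \sqrt{12811} \approx 113.19 i$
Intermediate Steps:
$K = 0$
$w{\left(s \right)} = 0$ ($w{\left(s \right)} = 0 \frac{12}{s} = 0$)
$\sqrt{w{\left(-221 \right)} - 12811} = \sqrt{0 - 12811} = \sqrt{-12811} = i \sqrt{12811}$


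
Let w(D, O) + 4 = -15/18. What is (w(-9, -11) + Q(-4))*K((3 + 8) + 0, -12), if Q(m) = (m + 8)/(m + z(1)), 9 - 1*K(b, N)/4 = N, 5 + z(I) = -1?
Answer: -2198/5 ≈ -439.60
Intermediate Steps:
w(D, O) = -29/6 (w(D, O) = -4 - 15/18 = -4 - 15*1/18 = -4 - ⅚ = -29/6)
z(I) = -6 (z(I) = -5 - 1 = -6)
K(b, N) = 36 - 4*N
Q(m) = (8 + m)/(-6 + m) (Q(m) = (m + 8)/(m - 6) = (8 + m)/(-6 + m))
(w(-9, -11) + Q(-4))*K((3 + 8) + 0, -12) = (-29/6 + (8 - 4)/(-6 - 4))*(36 - 4*(-12)) = (-29/6 + 4/(-10))*(36 + 48) = (-29/6 - ⅒*4)*84 = (-29/6 - ⅖)*84 = -157/30*84 = -2198/5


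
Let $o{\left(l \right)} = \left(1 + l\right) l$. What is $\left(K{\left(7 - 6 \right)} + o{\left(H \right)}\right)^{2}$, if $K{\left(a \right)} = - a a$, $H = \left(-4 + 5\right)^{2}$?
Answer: $1$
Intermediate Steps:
$H = 1$ ($H = 1^{2} = 1$)
$o{\left(l \right)} = l \left(1 + l\right)$
$K{\left(a \right)} = - a^{2}$
$\left(K{\left(7 - 6 \right)} + o{\left(H \right)}\right)^{2} = \left(- \left(7 - 6\right)^{2} + 1 \left(1 + 1\right)\right)^{2} = \left(- \left(7 - 6\right)^{2} + 1 \cdot 2\right)^{2} = \left(- 1^{2} + 2\right)^{2} = \left(\left(-1\right) 1 + 2\right)^{2} = \left(-1 + 2\right)^{2} = 1^{2} = 1$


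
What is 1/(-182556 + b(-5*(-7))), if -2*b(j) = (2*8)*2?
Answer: -1/182572 ≈ -5.4773e-6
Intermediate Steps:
b(j) = -16 (b(j) = -2*8*2/2 = -8*2 = -½*32 = -16)
1/(-182556 + b(-5*(-7))) = 1/(-182556 - 16) = 1/(-182572) = -1/182572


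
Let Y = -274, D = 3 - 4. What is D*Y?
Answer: 274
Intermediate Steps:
D = -1
D*Y = -1*(-274) = 274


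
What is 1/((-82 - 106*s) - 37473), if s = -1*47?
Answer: -1/32573 ≈ -3.0700e-5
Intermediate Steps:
s = -47
1/((-82 - 106*s) - 37473) = 1/((-82 - 106*(-47)) - 37473) = 1/((-82 + 4982) - 37473) = 1/(4900 - 37473) = 1/(-32573) = -1/32573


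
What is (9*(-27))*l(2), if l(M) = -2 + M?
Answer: 0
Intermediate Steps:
(9*(-27))*l(2) = (9*(-27))*(-2 + 2) = -243*0 = 0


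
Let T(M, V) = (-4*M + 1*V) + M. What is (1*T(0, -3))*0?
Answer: 0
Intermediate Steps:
T(M, V) = V - 3*M (T(M, V) = (-4*M + V) + M = (V - 4*M) + M = V - 3*M)
(1*T(0, -3))*0 = (1*(-3 - 3*0))*0 = (1*(-3 + 0))*0 = (1*(-3))*0 = -3*0 = 0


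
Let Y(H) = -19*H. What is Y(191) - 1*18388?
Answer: -22017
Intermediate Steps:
Y(191) - 1*18388 = -19*191 - 1*18388 = -3629 - 18388 = -22017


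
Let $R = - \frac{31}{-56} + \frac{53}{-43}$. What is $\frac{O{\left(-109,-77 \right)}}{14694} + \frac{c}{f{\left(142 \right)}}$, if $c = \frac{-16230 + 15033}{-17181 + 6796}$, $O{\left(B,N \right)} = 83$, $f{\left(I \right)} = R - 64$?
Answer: $\frac{2964299111}{766663050030} \approx 0.0038665$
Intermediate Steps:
$R = - \frac{1635}{2408}$ ($R = \left(-31\right) \left(- \frac{1}{56}\right) + 53 \left(- \frac{1}{43}\right) = \frac{31}{56} - \frac{53}{43} = - \frac{1635}{2408} \approx -0.67899$)
$f{\left(I \right)} = - \frac{155747}{2408}$ ($f{\left(I \right)} = - \frac{1635}{2408} - 64 = - \frac{155747}{2408}$)
$c = \frac{1197}{10385}$ ($c = - \frac{1197}{-10385} = \left(-1197\right) \left(- \frac{1}{10385}\right) = \frac{1197}{10385} \approx 0.11526$)
$\frac{O{\left(-109,-77 \right)}}{14694} + \frac{c}{f{\left(142 \right)}} = \frac{83}{14694} + \frac{1197}{10385 \left(- \frac{155747}{2408}\right)} = 83 \cdot \frac{1}{14694} + \frac{1197}{10385} \left(- \frac{2408}{155747}\right) = \frac{83}{14694} - \frac{2882376}{1617432595} = \frac{2964299111}{766663050030}$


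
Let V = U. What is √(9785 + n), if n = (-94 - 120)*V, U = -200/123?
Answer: √153301665/123 ≈ 100.66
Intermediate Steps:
U = -200/123 (U = -200*1/123 = -200/123 ≈ -1.6260)
V = -200/123 ≈ -1.6260
n = 42800/123 (n = (-94 - 120)*(-200/123) = -214*(-200/123) = 42800/123 ≈ 347.97)
√(9785 + n) = √(9785 + 42800/123) = √(1246355/123) = √153301665/123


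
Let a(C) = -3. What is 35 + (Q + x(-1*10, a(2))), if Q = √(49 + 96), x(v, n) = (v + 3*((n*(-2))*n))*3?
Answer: -157 + √145 ≈ -144.96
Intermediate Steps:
x(v, n) = -18*n² + 3*v (x(v, n) = (v + 3*((-2*n)*n))*3 = (v + 3*(-2*n²))*3 = (v - 6*n²)*3 = -18*n² + 3*v)
Q = √145 ≈ 12.042
35 + (Q + x(-1*10, a(2))) = 35 + (√145 + (-18*(-3)² + 3*(-1*10))) = 35 + (√145 + (-18*9 + 3*(-10))) = 35 + (√145 + (-162 - 30)) = 35 + (√145 - 192) = 35 + (-192 + √145) = -157 + √145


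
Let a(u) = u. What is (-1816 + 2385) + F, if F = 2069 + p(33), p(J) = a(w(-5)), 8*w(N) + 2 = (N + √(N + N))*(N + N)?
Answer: 2644 - 5*I*√10/4 ≈ 2644.0 - 3.9528*I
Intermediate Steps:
w(N) = -¼ + N*(N + √2*√N)/4 (w(N) = -¼ + ((N + √(N + N))*(N + N))/8 = -¼ + ((N + √(2*N))*(2*N))/8 = -¼ + ((N + √2*√N)*(2*N))/8 = -¼ + (2*N*(N + √2*√N))/8 = -¼ + N*(N + √2*√N)/4)
p(J) = 6 - 5*I*√10/4 (p(J) = -¼ + (¼)*(-5)² + √2*(-5)^(3/2)/4 = -¼ + (¼)*25 + √2*(-5*I*√5)/4 = -¼ + 25/4 - 5*I*√10/4 = 6 - 5*I*√10/4)
F = 2075 - 5*I*√10/4 (F = 2069 + (6 - 5*I*√10/4) = 2075 - 5*I*√10/4 ≈ 2075.0 - 3.9528*I)
(-1816 + 2385) + F = (-1816 + 2385) + (2075 - 5*I*√10/4) = 569 + (2075 - 5*I*√10/4) = 2644 - 5*I*√10/4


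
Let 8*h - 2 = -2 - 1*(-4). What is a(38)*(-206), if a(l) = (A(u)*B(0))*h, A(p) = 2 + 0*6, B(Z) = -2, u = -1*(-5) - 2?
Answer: 412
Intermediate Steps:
u = 3 (u = 5 - 2 = 3)
A(p) = 2 (A(p) = 2 + 0 = 2)
h = ½ (h = ¼ + (-2 - 1*(-4))/8 = ¼ + (-2 + 4)/8 = ¼ + (⅛)*2 = ¼ + ¼ = ½ ≈ 0.50000)
a(l) = -2 (a(l) = (2*(-2))*(½) = -4*½ = -2)
a(38)*(-206) = -2*(-206) = 412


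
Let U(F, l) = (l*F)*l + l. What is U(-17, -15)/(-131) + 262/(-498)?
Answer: 938999/32619 ≈ 28.787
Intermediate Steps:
U(F, l) = l + F*l² (U(F, l) = (F*l)*l + l = F*l² + l = l + F*l²)
U(-17, -15)/(-131) + 262/(-498) = -15*(1 - 17*(-15))/(-131) + 262/(-498) = -15*(1 + 255)*(-1/131) + 262*(-1/498) = -15*256*(-1/131) - 131/249 = -3840*(-1/131) - 131/249 = 3840/131 - 131/249 = 938999/32619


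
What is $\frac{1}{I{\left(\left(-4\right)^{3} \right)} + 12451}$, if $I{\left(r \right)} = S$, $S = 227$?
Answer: $\frac{1}{12678} \approx 7.8877 \cdot 10^{-5}$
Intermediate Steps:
$I{\left(r \right)} = 227$
$\frac{1}{I{\left(\left(-4\right)^{3} \right)} + 12451} = \frac{1}{227 + 12451} = \frac{1}{12678}$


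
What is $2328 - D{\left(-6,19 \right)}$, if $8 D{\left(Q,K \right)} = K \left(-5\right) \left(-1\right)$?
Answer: $\frac{18529}{8} \approx 2316.1$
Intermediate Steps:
$D{\left(Q,K \right)} = \frac{5 K}{8}$ ($D{\left(Q,K \right)} = \frac{K \left(-5\right) \left(-1\right)}{8} = \frac{- 5 K \left(-1\right)}{8} = \frac{5 K}{8}$)
$2328 - D{\left(-6,19 \right)} = 2328 - \frac{5}{8} \cdot 19 = 2328 - \frac{95}{8} = \frac{18529}{8}$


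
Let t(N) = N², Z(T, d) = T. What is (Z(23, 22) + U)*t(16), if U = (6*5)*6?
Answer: 51968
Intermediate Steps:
U = 180 (U = 30*6 = 180)
(Z(23, 22) + U)*t(16) = (23 + 180)*16² = 203*256 = 51968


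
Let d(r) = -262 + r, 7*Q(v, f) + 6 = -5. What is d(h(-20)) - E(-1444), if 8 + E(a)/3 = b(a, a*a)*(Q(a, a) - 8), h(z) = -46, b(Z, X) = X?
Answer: 419110348/7 ≈ 5.9873e+7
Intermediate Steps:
Q(v, f) = -11/7 (Q(v, f) = -6/7 + (⅐)*(-5) = -6/7 - 5/7 = -11/7)
E(a) = -24 - 201*a²/7 (E(a) = -24 + 3*((a*a)*(-11/7 - 8)) = -24 + 3*(a²*(-67/7)) = -24 + 3*(-67*a²/7) = -24 - 201*a²/7)
d(h(-20)) - E(-1444) = (-262 - 46) - (-24 - 201/7*(-1444)²) = -308 - (-24 - 201/7*2085136) = -308 - (-24 - 419112336/7) = -308 - 1*(-419112504/7) = -308 + 419112504/7 = 419110348/7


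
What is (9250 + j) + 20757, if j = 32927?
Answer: 62934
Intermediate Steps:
(9250 + j) + 20757 = (9250 + 32927) + 20757 = 42177 + 20757 = 62934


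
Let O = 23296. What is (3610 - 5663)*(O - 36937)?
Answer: 28004973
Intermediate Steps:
(3610 - 5663)*(O - 36937) = (3610 - 5663)*(23296 - 36937) = -2053*(-13641) = 28004973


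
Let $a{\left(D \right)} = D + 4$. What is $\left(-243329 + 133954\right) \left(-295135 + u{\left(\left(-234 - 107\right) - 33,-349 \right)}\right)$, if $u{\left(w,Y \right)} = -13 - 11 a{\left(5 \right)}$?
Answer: $32292640625$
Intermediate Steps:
$a{\left(D \right)} = 4 + D$
$u{\left(w,Y \right)} = -112$ ($u{\left(w,Y \right)} = -13 - 11 \left(4 + 5\right) = -13 - 99 = -112$)
$\left(-243329 + 133954\right) \left(-295135 + u{\left(\left(-234 - 107\right) - 33,-349 \right)}\right) = \left(-243329 + 133954\right) \left(-295135 - 112\right) = \left(-109375\right) \left(-295247\right) = 32292640625$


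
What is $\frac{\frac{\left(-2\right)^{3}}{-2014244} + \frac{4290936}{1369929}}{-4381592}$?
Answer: $- \frac{360125127159}{503768294827525508} \approx -7.1486 \cdot 10^{-7}$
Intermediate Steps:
$\frac{\frac{\left(-2\right)^{3}}{-2014244} + \frac{4290936}{1369929}}{-4381592} = \left(\left(-8\right) \left(- \frac{1}{2014244}\right) + 4290936 \cdot \frac{1}{1369929}\right) \left(- \frac{1}{4381592}\right) = \left(\frac{2}{503561} + \frac{1430312}{456643}\right) \left(- \frac{1}{4381592}\right) = \frac{720250254318}{229947605723} \left(- \frac{1}{4381592}\right) = - \frac{360125127159}{503768294827525508}$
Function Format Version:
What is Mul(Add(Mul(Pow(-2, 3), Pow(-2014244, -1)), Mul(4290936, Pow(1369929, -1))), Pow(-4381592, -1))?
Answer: Rational(-360125127159, 503768294827525508) ≈ -7.1486e-7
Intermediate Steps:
Mul(Add(Mul(Pow(-2, 3), Pow(-2014244, -1)), Mul(4290936, Pow(1369929, -1))), Pow(-4381592, -1)) = Mul(Add(Mul(-8, Rational(-1, 2014244)), Mul(4290936, Rational(1, 1369929))), Rational(-1, 4381592)) = Mul(Add(Rational(2, 503561), Rational(1430312, 456643)), Rational(-1, 4381592)) = Mul(Rational(720250254318, 229947605723), Rational(-1, 4381592)) = Rational(-360125127159, 503768294827525508)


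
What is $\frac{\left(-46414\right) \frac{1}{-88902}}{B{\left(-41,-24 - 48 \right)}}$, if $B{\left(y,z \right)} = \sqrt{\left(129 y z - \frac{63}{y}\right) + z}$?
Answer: $\frac{23 \sqrt{7901479}}{76411269} \approx 0.00084611$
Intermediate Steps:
$B{\left(y,z \right)} = \sqrt{z - \frac{63}{y} + 129 y z}$ ($B{\left(y,z \right)} = \sqrt{\left(129 y z - \frac{63}{y}\right) + z} = \sqrt{\left(- \frac{63}{y} + 129 y z\right) + z} = \sqrt{z - \frac{63}{y} + 129 y z}$)
$\frac{\left(-46414\right) \frac{1}{-88902}}{B{\left(-41,-24 - 48 \right)}} = \frac{\left(-46414\right) \frac{1}{-88902}}{\sqrt{\left(-24 - 48\right) - \frac{63}{-41} + 129 \left(-41\right) \left(-24 - 48\right)}} = \frac{\left(-46414\right) \left(- \frac{1}{88902}\right)}{\sqrt{\left(-24 - 48\right) - - \frac{63}{41} + 129 \left(-41\right) \left(-24 - 48\right)}} = \frac{23207}{44451 \sqrt{-72 + \frac{63}{41} + 129 \left(-41\right) \left(-72\right)}} = \frac{23207}{44451 \sqrt{-72 + \frac{63}{41} + 380808}} = \frac{23207}{44451 \sqrt{\frac{15610239}{41}}} = \frac{23207}{44451 \frac{9 \sqrt{7901479}}{41}} = \frac{23207 \frac{\sqrt{7901479}}{1734471}}{44451} = \frac{23 \sqrt{7901479}}{76411269}$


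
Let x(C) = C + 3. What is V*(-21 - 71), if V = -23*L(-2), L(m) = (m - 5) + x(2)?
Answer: -4232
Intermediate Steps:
x(C) = 3 + C
L(m) = m (L(m) = (m - 5) + (3 + 2) = (-5 + m) + 5 = m)
V = 46 (V = -23*(-2) = 46)
V*(-21 - 71) = 46*(-21 - 71) = 46*(-92) = -4232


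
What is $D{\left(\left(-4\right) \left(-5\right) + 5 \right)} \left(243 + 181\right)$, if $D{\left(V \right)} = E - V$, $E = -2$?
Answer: $-11448$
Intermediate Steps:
$D{\left(V \right)} = -2 - V$
$D{\left(\left(-4\right) \left(-5\right) + 5 \right)} \left(243 + 181\right) = \left(-2 - \left(\left(-4\right) \left(-5\right) + 5\right)\right) \left(243 + 181\right) = \left(-2 - \left(20 + 5\right)\right) 424 = \left(-2 - 25\right) 424 = \left(-27\right) 424 = -11448$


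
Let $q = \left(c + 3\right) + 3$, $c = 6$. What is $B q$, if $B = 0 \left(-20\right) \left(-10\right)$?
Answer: $0$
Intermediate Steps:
$q = 12$ ($q = \left(6 + 3\right) + 3 = 9 + 3 = 12$)
$B = 0$ ($B = 0 \left(-10\right) = 0$)
$B q = 0 \cdot 12 = 0$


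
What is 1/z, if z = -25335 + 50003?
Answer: 1/24668 ≈ 4.0538e-5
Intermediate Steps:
z = 24668
1/z = 1/24668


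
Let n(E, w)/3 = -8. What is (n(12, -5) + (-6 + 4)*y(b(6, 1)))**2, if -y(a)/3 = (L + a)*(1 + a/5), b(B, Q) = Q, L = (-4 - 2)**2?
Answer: 1468944/25 ≈ 58758.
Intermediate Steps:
n(E, w) = -24 (n(E, w) = 3*(-8) = -24)
L = 36 (L = (-6)**2 = 36)
y(a) = -3*(1 + a/5)*(36 + a) (y(a) = -3*(36 + a)*(1 + a/5) = -3*(1 + a/5)*(36 + a))
(n(12, -5) + (-6 + 4)*y(b(6, 1)))**2 = (-24 + (-6 + 4)*(-108 - 123/5*1 - 3/5*1**2))**2 = (-24 - 2*(-108 - 123/5 - 3/5*1))**2 = (-24 - 2*(-108 - 123/5 - 3/5))**2 = (-24 - 2*(-666/5))**2 = (-24 + 1332/5)**2 = (1212/5)**2 = 1468944/25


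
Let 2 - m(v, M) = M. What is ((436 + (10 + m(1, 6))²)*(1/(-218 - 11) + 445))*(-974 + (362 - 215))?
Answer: -39777614976/229 ≈ -1.7370e+8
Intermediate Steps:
m(v, M) = 2 - M
((436 + (10 + m(1, 6))²)*(1/(-218 - 11) + 445))*(-974 + (362 - 215)) = ((436 + (10 + (2 - 1*6))²)*(1/(-218 - 11) + 445))*(-974 + (362 - 215)) = ((436 + (10 + (2 - 6))²)*(1/(-229) + 445))*(-974 + 147) = ((436 + (10 - 4)²)*(-1/229 + 445))*(-827) = ((436 + 6²)*(101904/229))*(-827) = ((436 + 36)*(101904/229))*(-827) = (472*(101904/229))*(-827) = (48098688/229)*(-827) = -39777614976/229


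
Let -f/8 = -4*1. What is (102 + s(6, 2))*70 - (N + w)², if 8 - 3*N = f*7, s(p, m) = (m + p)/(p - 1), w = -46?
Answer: -6672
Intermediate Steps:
f = 32 (f = -(-32) = -8*(-4) = 32)
s(p, m) = (m + p)/(-1 + p)
N = -72 (N = 8/3 - 32*7/3 = 8/3 - ⅓*224 = 8/3 - 224/3 = -72)
(102 + s(6, 2))*70 - (N + w)² = (102 + (2 + 6)/(-1 + 6))*70 - (-72 - 46)² = (102 + 8/5)*70 - 1*(-118)² = (102 + (⅕)*8)*70 - 1*13924 = (102 + 8/5)*70 - 13924 = (518/5)*70 - 13924 = 7252 - 13924 = -6672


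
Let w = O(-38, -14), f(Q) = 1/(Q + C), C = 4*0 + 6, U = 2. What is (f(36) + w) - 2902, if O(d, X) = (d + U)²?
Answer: -67451/42 ≈ -1606.0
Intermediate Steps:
C = 6 (C = 0 + 6 = 6)
f(Q) = 1/(6 + Q) (f(Q) = 1/(Q + 6) = 1/(6 + Q))
O(d, X) = (2 + d)² (O(d, X) = (d + 2)² = (2 + d)²)
w = 1296 (w = (2 - 38)² = (-36)² = 1296)
(f(36) + w) - 2902 = (1/(6 + 36) + 1296) - 2902 = (1/42 + 1296) - 2902 = 54433/42 - 2902 = -67451/42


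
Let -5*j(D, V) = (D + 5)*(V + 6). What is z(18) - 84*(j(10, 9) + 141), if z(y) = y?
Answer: -8046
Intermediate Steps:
j(D, V) = -(5 + D)*(6 + V)/5 (j(D, V) = -(D + 5)*(V + 6)/5 = -(5 + D)*(6 + V)/5)
z(18) - 84*(j(10, 9) + 141) = 18 - 84*((-6 - 1*9 - 6/5*10 - ⅕*10*9) + 141) = 18 - 84*((-6 - 9 - 12 - 18) + 141) = 18 - 84*(-45 + 141) = 18 - 84*96 = 18 - 8064 = -8046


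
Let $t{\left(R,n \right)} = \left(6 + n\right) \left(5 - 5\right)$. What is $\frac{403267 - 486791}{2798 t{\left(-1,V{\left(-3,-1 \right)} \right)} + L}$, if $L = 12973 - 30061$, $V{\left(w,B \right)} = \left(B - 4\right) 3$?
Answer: $\frac{20881}{4272} \approx 4.8879$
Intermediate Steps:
$V{\left(w,B \right)} = -12 + 3 B$ ($V{\left(w,B \right)} = \left(-4 + B\right) 3 = -12 + 3 B$)
$t{\left(R,n \right)} = 0$ ($t{\left(R,n \right)} = \left(6 + n\right) 0 = 0$)
$L = -17088$
$\frac{403267 - 486791}{2798 t{\left(-1,V{\left(-3,-1 \right)} \right)} + L} = \frac{403267 - 486791}{2798 \cdot 0 - 17088} = - \frac{83524}{0 - 17088} = - \frac{83524}{-17088} = \left(-83524\right) \left(- \frac{1}{17088}\right) = \frac{20881}{4272}$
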